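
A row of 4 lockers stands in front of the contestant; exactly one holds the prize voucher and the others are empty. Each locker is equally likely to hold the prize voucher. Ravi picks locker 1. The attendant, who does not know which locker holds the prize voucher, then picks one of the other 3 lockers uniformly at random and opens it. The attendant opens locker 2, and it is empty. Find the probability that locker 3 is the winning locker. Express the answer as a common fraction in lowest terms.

Because the attendant chose which locker to open without knowing where the prize voucher is, the choice is independent of the prize location. Learning that locker 2 does not hold the prize voucher simply rules out that one location and leaves the remaining 3 lockers still equally likely by symmetry.
So P(the prize voucher in locker 3) = 1/3.

1/3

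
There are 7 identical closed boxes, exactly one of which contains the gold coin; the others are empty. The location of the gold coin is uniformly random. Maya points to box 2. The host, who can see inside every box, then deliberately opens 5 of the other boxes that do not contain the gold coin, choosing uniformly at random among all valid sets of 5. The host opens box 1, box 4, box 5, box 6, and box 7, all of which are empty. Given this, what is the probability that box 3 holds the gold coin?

6/7

Apply Bayes' rule, conditioning on where the gold coin actually is.
If it is in any of boxes 1, 4, 5, 6, and 7 (prior 1/7 each): that box was opened and seen not to hold the prize — ruled out; weight (1/7)·0 = 0 each.
If it is in box 2 (prior 1/7): the host has 6 equally likely choices, so probability 1/6; weight (1/7)·(1/6) = 1/42.
If it is in box 3 (prior 1/7): the host has no choice, probability 1; weight (1/7)·1 = 1/7.
The weights sum to 1/6.
So P(the gold coin in box 3 | the host opened box 1, box 4, box 5, box 6, and box 7) = (1/7) / (1/6) = 6/7.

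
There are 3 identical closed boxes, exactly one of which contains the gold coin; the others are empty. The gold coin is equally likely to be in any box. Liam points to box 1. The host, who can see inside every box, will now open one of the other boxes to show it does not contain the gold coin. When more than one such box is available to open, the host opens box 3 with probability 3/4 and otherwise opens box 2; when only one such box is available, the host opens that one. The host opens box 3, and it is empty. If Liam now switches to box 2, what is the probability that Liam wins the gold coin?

Condition on the true location of the gold coin.
If it is in box 1 (prior 1/3): box 3 is available, opened with probability 3/4; weight (1/3)·(3/4) = 1/4.
If it is in box 2 (prior 1/3): only box 3 is available, probability 1; weight (1/3)·1 = 1/3.
If it is in box 3 (prior 1/3): the host opened box 3, so this case is ruled out; weight (1/3)·0 = 0.
The weights sum to 7/12.
So P(the gold coin in box 2 | the host opened box 3) = (1/3) / (7/12) = 4/7.

4/7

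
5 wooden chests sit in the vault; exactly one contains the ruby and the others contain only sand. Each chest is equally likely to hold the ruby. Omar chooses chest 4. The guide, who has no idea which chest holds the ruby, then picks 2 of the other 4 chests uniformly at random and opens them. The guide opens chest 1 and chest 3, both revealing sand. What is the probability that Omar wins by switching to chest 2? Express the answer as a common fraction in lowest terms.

Because the guide chose which chests to open without knowing where the ruby is, the choice is independent of the prize location. Learning that none of the 2 opened chests holds the ruby simply rules out those 2 locations and leaves the remaining 3 chests still equally likely by symmetry.
So P(the ruby in chest 2) = 1/3.

1/3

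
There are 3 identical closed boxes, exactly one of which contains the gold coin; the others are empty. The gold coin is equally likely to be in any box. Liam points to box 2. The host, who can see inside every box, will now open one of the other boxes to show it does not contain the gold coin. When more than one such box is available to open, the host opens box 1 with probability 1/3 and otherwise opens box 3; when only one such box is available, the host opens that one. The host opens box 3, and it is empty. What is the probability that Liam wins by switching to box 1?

3/5

Consider each possible location of the gold coin in turn.
If it is in box 1 (prior 1/3): only box 3 is available, probability 1; weight (1/3)·1 = 1/3.
If it is in box 2 (prior 1/3): box 1 is available but not opened, probability 2/3; weight (1/3)·(2/3) = 2/9.
If it is in box 3 (prior 1/3): the host opened box 3, so this case is ruled out; weight (1/3)·0 = 0.
The weights sum to 5/9.
So P(the gold coin in box 1 | the host opened box 3) = (1/3) / (5/9) = 3/5.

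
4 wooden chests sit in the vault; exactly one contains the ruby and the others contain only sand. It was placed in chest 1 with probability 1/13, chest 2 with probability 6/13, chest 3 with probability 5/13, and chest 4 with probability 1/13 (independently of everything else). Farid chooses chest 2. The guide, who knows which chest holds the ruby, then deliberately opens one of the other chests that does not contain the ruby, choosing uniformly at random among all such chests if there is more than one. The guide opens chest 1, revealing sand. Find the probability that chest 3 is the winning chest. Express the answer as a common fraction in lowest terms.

1/2

Apply Bayes' rule, conditioning on where the ruby actually is.
If it is in chest 1 (prior 1/13): the guide opened chest 1, so this case is ruled out; weight (1/13)·0 = 0.
If it is in chest 2 (prior 6/13): the guide has 3 equally likely choices, so probability 1/3; weight (6/13)·(1/3) = 2/13.
If it is in chest 3 (prior 5/13): the guide has 2 equally likely choices, so probability 1/2; weight (5/13)·(1/2) = 5/26.
If it is in chest 4 (prior 1/13): the guide has 2 equally likely choices, so probability 1/2; weight (1/13)·(1/2) = 1/26.
The weights sum to 5/13.
So P(the ruby in chest 3 | the guide opened chest 1) = (5/26) / (5/13) = 1/2.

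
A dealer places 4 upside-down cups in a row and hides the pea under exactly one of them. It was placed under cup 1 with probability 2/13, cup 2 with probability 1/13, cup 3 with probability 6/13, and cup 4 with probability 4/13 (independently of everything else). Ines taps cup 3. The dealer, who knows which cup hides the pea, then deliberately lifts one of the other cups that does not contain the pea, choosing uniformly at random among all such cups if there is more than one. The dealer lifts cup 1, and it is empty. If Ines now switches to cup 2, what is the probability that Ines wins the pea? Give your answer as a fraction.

Consider each possible location of the pea in turn.
If it is under cup 1 (prior 2/13): the dealer opened cup 1, so this case is ruled out; weight (2/13)·0 = 0.
If it is under cup 2 (prior 1/13): the dealer has 2 equally likely choices, so probability 1/2; weight (1/13)·(1/2) = 1/26.
If it is under cup 3 (prior 6/13): the dealer has 3 equally likely choices, so probability 1/3; weight (6/13)·(1/3) = 2/13.
If it is under cup 4 (prior 4/13): the dealer has 2 equally likely choices, so probability 1/2; weight (4/13)·(1/2) = 2/13.
The weights sum to 9/26.
So P(the pea under cup 2 | the dealer opened cup 1) = (1/26) / (9/26) = 1/9.

1/9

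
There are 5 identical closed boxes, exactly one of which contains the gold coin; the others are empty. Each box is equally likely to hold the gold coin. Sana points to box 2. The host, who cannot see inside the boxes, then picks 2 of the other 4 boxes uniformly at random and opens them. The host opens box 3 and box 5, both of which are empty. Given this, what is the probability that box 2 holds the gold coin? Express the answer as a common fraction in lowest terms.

1/3

Condition on the true location of the gold coin.
If it is in any of boxes 1, 2, and 4 (prior 1/5 each): the host picks exactly this set with probability 1/6 regardless, and none is the prize; weight (1/5)·(1/6) = 1/30 each.
If it is in either of boxes 3 and 5 (prior 1/5 each): that box was opened and seen not to hold the prize — ruled out; weight (1/5)·0 = 0 each.
The weights sum to 1/10.
So P(the gold coin in box 2 | the host opened box 3 and box 5) = (1/30) / (1/10) = 1/3.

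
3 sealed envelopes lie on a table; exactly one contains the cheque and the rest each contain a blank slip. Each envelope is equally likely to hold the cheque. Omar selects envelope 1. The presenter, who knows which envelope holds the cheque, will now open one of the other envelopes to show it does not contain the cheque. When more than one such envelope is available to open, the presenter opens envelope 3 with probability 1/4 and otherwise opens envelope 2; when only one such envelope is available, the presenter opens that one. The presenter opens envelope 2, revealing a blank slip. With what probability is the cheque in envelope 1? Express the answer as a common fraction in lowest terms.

3/7

Apply Bayes' rule, conditioning on where the cheque actually is.
If it is in envelope 1 (prior 1/3): envelope 3 is available but not opened, probability 3/4; weight (1/3)·(3/4) = 1/4.
If it is in envelope 2 (prior 1/3): the presenter opened envelope 2, so this case is ruled out; weight (1/3)·0 = 0.
If it is in envelope 3 (prior 1/3): only envelope 2 is available, probability 1; weight (1/3)·1 = 1/3.
The weights sum to 7/12.
So P(the cheque in envelope 1 | the presenter opened envelope 2) = (1/4) / (7/12) = 3/7.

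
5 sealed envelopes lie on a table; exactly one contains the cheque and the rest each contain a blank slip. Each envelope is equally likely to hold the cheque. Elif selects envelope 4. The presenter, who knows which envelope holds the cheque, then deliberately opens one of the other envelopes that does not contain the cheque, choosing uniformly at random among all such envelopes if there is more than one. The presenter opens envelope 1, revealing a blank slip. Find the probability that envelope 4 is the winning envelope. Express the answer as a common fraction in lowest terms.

Condition on the true location of the cheque.
If it is in envelope 1 (prior 1/5): the presenter opened envelope 1, so this case is ruled out; weight (1/5)·0 = 0.
If it is in any of envelopes 2, 3, and 5 (prior 1/5 each): the presenter has 3 equally likely choices, so probability 1/3; weight (1/5)·(1/3) = 1/15 each.
If it is in envelope 4 (prior 1/5): the presenter has 4 equally likely choices, so probability 1/4; weight (1/5)·(1/4) = 1/20.
The weights sum to 1/4.
So P(the cheque in envelope 4 | the presenter opened envelope 1) = (1/20) / (1/4) = 1/5.

1/5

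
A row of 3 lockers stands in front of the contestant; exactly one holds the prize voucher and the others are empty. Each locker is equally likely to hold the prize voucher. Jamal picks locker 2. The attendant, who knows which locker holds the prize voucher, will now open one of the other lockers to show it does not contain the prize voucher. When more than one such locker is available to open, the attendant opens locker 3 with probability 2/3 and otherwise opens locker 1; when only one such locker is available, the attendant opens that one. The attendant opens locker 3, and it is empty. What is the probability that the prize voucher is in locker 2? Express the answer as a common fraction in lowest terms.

Condition on the true location of the prize voucher.
If it is in locker 1 (prior 1/3): only locker 3 is available, probability 1; weight (1/3)·1 = 1/3.
If it is in locker 2 (prior 1/3): locker 3 is available, opened with probability 2/3; weight (1/3)·(2/3) = 2/9.
If it is in locker 3 (prior 1/3): the attendant opened locker 3, so this case is ruled out; weight (1/3)·0 = 0.
The weights sum to 5/9.
So P(the prize voucher in locker 2 | the attendant opened locker 3) = (2/9) / (5/9) = 2/5.

2/5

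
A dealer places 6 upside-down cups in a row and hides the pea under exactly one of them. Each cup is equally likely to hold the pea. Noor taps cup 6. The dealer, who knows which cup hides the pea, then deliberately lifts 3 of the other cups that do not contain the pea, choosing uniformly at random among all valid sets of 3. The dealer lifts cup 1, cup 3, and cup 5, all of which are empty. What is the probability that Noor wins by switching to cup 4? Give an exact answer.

5/12

Consider each possible location of the pea in turn.
If it is under any of cups 1, 3, and 5 (prior 1/6 each): that cup was opened and seen not to hold the prize — ruled out; weight (1/6)·0 = 0 each.
If it is under either of cups 2 and 4 (prior 1/6 each): the dealer has 4 equally likely choices, so probability 1/4; weight (1/6)·(1/4) = 1/24 each.
If it is under cup 6 (prior 1/6): the dealer has 10 equally likely choices, so probability 1/10; weight (1/6)·(1/10) = 1/60.
The weights sum to 1/10.
So P(the pea under cup 4 | the dealer opened cup 1, cup 3, and cup 5) = (1/24) / (1/10) = 5/12.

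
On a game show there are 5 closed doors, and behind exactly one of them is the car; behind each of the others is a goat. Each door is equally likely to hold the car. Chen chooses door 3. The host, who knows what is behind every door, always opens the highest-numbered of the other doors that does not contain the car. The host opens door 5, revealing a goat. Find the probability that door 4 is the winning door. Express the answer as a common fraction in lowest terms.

Consider each possible location of the car in turn.
If it is behind any of doors 1, 2, 3, and 4 (prior 1/5 each): door 5 is the highest-numbered option available, probability 1; weight (1/5)·1 = 1/5 each.
If it is behind door 5 (prior 1/5): the host opened door 5, so this case is ruled out; weight (1/5)·0 = 0.
The weights sum to 4/5.
So P(the car behind door 4 | the host opened door 5) = (1/5) / (4/5) = 1/4.

1/4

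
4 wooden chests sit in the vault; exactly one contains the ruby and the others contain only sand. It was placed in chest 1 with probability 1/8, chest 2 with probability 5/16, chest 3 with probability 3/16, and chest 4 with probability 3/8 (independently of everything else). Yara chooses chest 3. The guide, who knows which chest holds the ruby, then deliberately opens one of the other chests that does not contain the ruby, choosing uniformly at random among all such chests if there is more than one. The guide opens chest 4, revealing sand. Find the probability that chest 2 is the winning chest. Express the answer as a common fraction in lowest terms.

Condition on the true location of the ruby.
If it is in chest 1 (prior 1/8): the guide has 2 equally likely choices, so probability 1/2; weight (1/8)·(1/2) = 1/16.
If it is in chest 2 (prior 5/16): the guide has 2 equally likely choices, so probability 1/2; weight (5/16)·(1/2) = 5/32.
If it is in chest 3 (prior 3/16): the guide has 3 equally likely choices, so probability 1/3; weight (3/16)·(1/3) = 1/16.
If it is in chest 4 (prior 3/8): the guide opened chest 4, so this case is ruled out; weight (3/8)·0 = 0.
The weights sum to 9/32.
So P(the ruby in chest 2 | the guide opened chest 4) = (5/32) / (9/32) = 5/9.

5/9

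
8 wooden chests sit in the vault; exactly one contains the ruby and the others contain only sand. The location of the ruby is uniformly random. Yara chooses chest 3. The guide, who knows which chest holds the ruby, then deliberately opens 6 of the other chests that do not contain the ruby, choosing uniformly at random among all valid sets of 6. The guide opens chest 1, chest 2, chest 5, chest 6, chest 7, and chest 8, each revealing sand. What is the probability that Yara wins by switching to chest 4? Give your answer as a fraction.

7/8

Apply Bayes' rule, conditioning on where the ruby actually is.
If it is in any of chests 1, 2, 5, 6, 7, and 8 (prior 1/8 each): that chest was opened and seen not to hold the prize — ruled out; weight (1/8)·0 = 0 each.
If it is in chest 3 (prior 1/8): the guide has 7 equally likely choices, so probability 1/7; weight (1/8)·(1/7) = 1/56.
If it is in chest 4 (prior 1/8): the guide has no choice, probability 1; weight (1/8)·1 = 1/8.
The weights sum to 1/7.
So P(the ruby in chest 4 | the guide opened chest 1, chest 2, chest 5, chest 6, chest 7, and chest 8) = (1/8) / (1/7) = 7/8.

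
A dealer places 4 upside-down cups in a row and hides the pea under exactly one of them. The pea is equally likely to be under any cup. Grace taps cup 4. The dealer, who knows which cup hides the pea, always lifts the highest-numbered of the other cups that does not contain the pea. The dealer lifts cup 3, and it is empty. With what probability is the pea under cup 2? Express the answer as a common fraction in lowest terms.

Consider each possible location of the pea in turn.
If it is under any of cups 1, 2, and 4 (prior 1/4 each): cup 3 is the highest-numbered option available, probability 1; weight (1/4)·1 = 1/4 each.
If it is under cup 3 (prior 1/4): the dealer opened cup 3, so this case is ruled out; weight (1/4)·0 = 0.
The weights sum to 3/4.
So P(the pea under cup 2 | the dealer opened cup 3) = (1/4) / (3/4) = 1/3.

1/3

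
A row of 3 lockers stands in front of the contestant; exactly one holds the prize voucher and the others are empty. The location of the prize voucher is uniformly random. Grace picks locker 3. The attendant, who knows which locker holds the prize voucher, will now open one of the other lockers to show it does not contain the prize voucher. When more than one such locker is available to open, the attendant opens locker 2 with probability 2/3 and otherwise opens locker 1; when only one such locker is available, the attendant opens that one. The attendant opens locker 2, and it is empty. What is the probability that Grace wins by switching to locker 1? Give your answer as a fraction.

Consider each possible location of the prize voucher in turn.
If it is in locker 1 (prior 1/3): only locker 2 is available, probability 1; weight (1/3)·1 = 1/3.
If it is in locker 2 (prior 1/3): the attendant opened locker 2, so this case is ruled out; weight (1/3)·0 = 0.
If it is in locker 3 (prior 1/3): locker 2 is available, opened with probability 2/3; weight (1/3)·(2/3) = 2/9.
The weights sum to 5/9.
So P(the prize voucher in locker 1 | the attendant opened locker 2) = (1/3) / (5/9) = 3/5.

3/5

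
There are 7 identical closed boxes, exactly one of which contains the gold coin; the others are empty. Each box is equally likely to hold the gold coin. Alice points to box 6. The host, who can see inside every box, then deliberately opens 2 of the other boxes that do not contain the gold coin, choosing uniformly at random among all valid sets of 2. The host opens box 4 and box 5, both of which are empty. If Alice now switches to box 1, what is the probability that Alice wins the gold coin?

Consider each possible location of the gold coin in turn.
If it is in any of boxes 1, 2, 3, and 7 (prior 1/7 each): the host has 10 equally likely choices, so probability 1/10; weight (1/7)·(1/10) = 1/70 each.
If it is in either of boxes 4 and 5 (prior 1/7 each): that box was opened and seen not to hold the prize — ruled out; weight (1/7)·0 = 0 each.
If it is in box 6 (prior 1/7): the host has 15 equally likely choices, so probability 1/15; weight (1/7)·(1/15) = 1/105.
The weights sum to 1/15.
So P(the gold coin in box 1 | the host opened box 4 and box 5) = (1/70) / (1/15) = 3/14.

3/14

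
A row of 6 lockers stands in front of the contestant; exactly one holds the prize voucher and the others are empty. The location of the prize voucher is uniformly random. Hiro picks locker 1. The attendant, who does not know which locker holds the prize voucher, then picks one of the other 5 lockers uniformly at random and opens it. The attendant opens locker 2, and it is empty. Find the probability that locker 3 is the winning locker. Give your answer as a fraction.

1/5

Because the attendant chose which locker to open without knowing where the prize voucher is, the choice is independent of the prize location. Learning that locker 2 does not hold the prize voucher simply rules out that one location and leaves the remaining 5 lockers still equally likely by symmetry.
So P(the prize voucher in locker 3) = 1/5.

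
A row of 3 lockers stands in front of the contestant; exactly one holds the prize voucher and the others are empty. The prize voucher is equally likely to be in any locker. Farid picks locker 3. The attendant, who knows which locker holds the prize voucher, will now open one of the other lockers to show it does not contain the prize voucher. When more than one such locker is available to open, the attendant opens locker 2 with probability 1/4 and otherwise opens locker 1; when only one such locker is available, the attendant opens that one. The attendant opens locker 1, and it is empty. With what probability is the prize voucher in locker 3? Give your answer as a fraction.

Apply Bayes' rule, conditioning on where the prize voucher actually is.
If it is in locker 1 (prior 1/3): the attendant opened locker 1, so this case is ruled out; weight (1/3)·0 = 0.
If it is in locker 2 (prior 1/3): only locker 1 is available, probability 1; weight (1/3)·1 = 1/3.
If it is in locker 3 (prior 1/3): locker 2 is available but not opened, probability 3/4; weight (1/3)·(3/4) = 1/4.
The weights sum to 7/12.
So P(the prize voucher in locker 3 | the attendant opened locker 1) = (1/4) / (7/12) = 3/7.

3/7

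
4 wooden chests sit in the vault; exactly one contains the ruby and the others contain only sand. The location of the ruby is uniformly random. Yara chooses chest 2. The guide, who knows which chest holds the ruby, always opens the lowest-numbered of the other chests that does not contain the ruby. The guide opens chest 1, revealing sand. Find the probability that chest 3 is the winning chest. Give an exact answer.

Consider each possible location of the ruby in turn.
If it is in chest 1 (prior 1/4): the guide opened chest 1, so this case is ruled out; weight (1/4)·0 = 0.
If it is in any of chests 2, 3, and 4 (prior 1/4 each): chest 1 is the lowest-numbered option available, probability 1; weight (1/4)·1 = 1/4 each.
The weights sum to 3/4.
So P(the ruby in chest 3 | the guide opened chest 1) = (1/4) / (3/4) = 1/3.

1/3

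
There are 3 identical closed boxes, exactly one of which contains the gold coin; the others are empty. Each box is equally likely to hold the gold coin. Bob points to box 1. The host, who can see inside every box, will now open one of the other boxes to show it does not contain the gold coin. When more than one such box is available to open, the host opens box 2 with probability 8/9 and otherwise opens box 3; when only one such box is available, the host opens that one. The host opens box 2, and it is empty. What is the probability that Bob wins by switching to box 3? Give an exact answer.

Apply Bayes' rule, conditioning on where the gold coin actually is.
If it is in box 1 (prior 1/3): box 2 is available, opened with probability 8/9; weight (1/3)·(8/9) = 8/27.
If it is in box 2 (prior 1/3): the host opened box 2, so this case is ruled out; weight (1/3)·0 = 0.
If it is in box 3 (prior 1/3): only box 2 is available, probability 1; weight (1/3)·1 = 1/3.
The weights sum to 17/27.
So P(the gold coin in box 3 | the host opened box 2) = (1/3) / (17/27) = 9/17.

9/17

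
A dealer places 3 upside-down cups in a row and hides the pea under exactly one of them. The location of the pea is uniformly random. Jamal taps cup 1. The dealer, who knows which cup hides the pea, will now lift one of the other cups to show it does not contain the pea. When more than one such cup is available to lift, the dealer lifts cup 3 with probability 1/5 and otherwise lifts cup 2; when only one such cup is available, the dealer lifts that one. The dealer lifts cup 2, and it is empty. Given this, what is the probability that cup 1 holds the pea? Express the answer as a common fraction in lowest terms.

Apply Bayes' rule, conditioning on where the pea actually is.
If it is under cup 1 (prior 1/3): cup 3 is available but not opened, probability 4/5; weight (1/3)·(4/5) = 4/15.
If it is under cup 2 (prior 1/3): the dealer opened cup 2, so this case is ruled out; weight (1/3)·0 = 0.
If it is under cup 3 (prior 1/3): only cup 2 is available, probability 1; weight (1/3)·1 = 1/3.
The weights sum to 3/5.
So P(the pea under cup 1 | the dealer opened cup 2) = (4/15) / (3/5) = 4/9.

4/9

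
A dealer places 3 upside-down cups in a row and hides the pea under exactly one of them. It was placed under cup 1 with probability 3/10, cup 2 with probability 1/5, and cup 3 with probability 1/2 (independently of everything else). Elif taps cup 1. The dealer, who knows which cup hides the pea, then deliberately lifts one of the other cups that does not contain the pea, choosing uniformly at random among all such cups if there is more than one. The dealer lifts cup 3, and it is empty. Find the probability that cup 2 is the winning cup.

Consider each possible location of the pea in turn.
If it is under cup 1 (prior 3/10): the dealer has 2 equally likely choices, so probability 1/2; weight (3/10)·(1/2) = 3/20.
If it is under cup 2 (prior 1/5): the dealer has no choice, probability 1; weight (1/5)·1 = 1/5.
If it is under cup 3 (prior 1/2): the dealer opened cup 3, so this case is ruled out; weight (1/2)·0 = 0.
The weights sum to 7/20.
So P(the pea under cup 2 | the dealer opened cup 3) = (1/5) / (7/20) = 4/7.

4/7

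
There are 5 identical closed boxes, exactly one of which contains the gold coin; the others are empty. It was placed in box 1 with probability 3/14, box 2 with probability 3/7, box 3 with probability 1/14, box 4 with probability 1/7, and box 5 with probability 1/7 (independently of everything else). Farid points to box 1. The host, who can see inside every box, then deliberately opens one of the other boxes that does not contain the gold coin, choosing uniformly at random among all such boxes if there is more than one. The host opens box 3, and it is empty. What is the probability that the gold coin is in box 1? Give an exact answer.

Consider each possible location of the gold coin in turn.
If it is in box 1 (prior 3/14): the host has 4 equally likely choices, so probability 1/4; weight (3/14)·(1/4) = 3/56.
If it is in box 2 (prior 3/7): the host has 3 equally likely choices, so probability 1/3; weight (3/7)·(1/3) = 1/7.
If it is in box 3 (prior 1/14): the host opened box 3, so this case is ruled out; weight (1/14)·0 = 0.
If it is in either of boxes 4 and 5 (prior 1/7 each): the host has 3 equally likely choices, so probability 1/3; weight (1/7)·(1/3) = 1/21 each.
The weights sum to 7/24.
So P(the gold coin in box 1 | the host opened box 3) = (3/56) / (7/24) = 9/49.

9/49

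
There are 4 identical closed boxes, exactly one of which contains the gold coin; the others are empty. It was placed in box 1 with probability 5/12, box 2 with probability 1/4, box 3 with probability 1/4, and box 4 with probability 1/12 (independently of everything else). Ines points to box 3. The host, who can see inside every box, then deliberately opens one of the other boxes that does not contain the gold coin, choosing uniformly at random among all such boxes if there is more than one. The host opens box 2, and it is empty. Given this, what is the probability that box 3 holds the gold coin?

1/4

Apply Bayes' rule, conditioning on where the gold coin actually is.
If it is in box 1 (prior 5/12): the host has 2 equally likely choices, so probability 1/2; weight (5/12)·(1/2) = 5/24.
If it is in box 2 (prior 1/4): the host opened box 2, so this case is ruled out; weight (1/4)·0 = 0.
If it is in box 3 (prior 1/4): the host has 3 equally likely choices, so probability 1/3; weight (1/4)·(1/3) = 1/12.
If it is in box 4 (prior 1/12): the host has 2 equally likely choices, so probability 1/2; weight (1/12)·(1/2) = 1/24.
The weights sum to 1/3.
So P(the gold coin in box 3 | the host opened box 2) = (1/12) / (1/3) = 1/4.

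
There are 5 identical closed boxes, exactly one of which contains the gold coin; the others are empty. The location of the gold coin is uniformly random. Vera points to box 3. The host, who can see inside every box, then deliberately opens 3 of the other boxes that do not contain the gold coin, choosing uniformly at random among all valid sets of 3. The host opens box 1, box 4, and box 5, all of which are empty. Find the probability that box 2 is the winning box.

Apply Bayes' rule, conditioning on where the gold coin actually is.
If it is in any of boxes 1, 4, and 5 (prior 1/5 each): that box was opened and seen not to hold the prize — ruled out; weight (1/5)·0 = 0 each.
If it is in box 2 (prior 1/5): the host has no choice, probability 1; weight (1/5)·1 = 1/5.
If it is in box 3 (prior 1/5): the host has 4 equally likely choices, so probability 1/4; weight (1/5)·(1/4) = 1/20.
The weights sum to 1/4.
So P(the gold coin in box 2 | the host opened box 1, box 4, and box 5) = (1/5) / (1/4) = 4/5.

4/5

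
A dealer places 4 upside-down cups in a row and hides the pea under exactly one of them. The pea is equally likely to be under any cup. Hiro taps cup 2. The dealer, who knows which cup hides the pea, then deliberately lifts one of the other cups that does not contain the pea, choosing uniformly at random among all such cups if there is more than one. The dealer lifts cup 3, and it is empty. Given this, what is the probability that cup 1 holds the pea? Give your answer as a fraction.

Apply Bayes' rule, conditioning on where the pea actually is.
If it is under either of cups 1 and 4 (prior 1/4 each): the dealer has 2 equally likely choices, so probability 1/2; weight (1/4)·(1/2) = 1/8 each.
If it is under cup 2 (prior 1/4): the dealer has 3 equally likely choices, so probability 1/3; weight (1/4)·(1/3) = 1/12.
If it is under cup 3 (prior 1/4): the dealer opened cup 3, so this case is ruled out; weight (1/4)·0 = 0.
The weights sum to 1/3.
So P(the pea under cup 1 | the dealer opened cup 3) = (1/8) / (1/3) = 3/8.

3/8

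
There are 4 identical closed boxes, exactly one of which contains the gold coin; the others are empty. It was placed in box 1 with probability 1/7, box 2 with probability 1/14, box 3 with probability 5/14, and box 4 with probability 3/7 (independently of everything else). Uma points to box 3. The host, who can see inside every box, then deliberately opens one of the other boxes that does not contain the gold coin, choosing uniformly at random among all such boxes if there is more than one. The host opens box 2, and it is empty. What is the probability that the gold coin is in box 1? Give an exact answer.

3/17

Condition on the true location of the gold coin.
If it is in box 1 (prior 1/7): the host has 2 equally likely choices, so probability 1/2; weight (1/7)·(1/2) = 1/14.
If it is in box 2 (prior 1/14): the host opened box 2, so this case is ruled out; weight (1/14)·0 = 0.
If it is in box 3 (prior 5/14): the host has 3 equally likely choices, so probability 1/3; weight (5/14)·(1/3) = 5/42.
If it is in box 4 (prior 3/7): the host has 2 equally likely choices, so probability 1/2; weight (3/7)·(1/2) = 3/14.
The weights sum to 17/42.
So P(the gold coin in box 1 | the host opened box 2) = (1/14) / (17/42) = 3/17.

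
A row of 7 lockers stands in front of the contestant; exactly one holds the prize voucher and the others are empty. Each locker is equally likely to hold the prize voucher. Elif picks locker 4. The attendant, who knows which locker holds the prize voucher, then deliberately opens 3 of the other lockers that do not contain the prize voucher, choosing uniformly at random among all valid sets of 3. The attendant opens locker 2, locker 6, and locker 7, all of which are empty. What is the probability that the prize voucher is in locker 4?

1/7

Consider each possible location of the prize voucher in turn.
If it is in any of lockers 1, 3, and 5 (prior 1/7 each): the attendant has 10 equally likely choices, so probability 1/10; weight (1/7)·(1/10) = 1/70 each.
If it is in any of lockers 2, 6, and 7 (prior 1/7 each): that locker was opened and seen not to hold the prize — ruled out; weight (1/7)·0 = 0 each.
If it is in locker 4 (prior 1/7): the attendant has 20 equally likely choices, so probability 1/20; weight (1/7)·(1/20) = 1/140.
The weights sum to 1/20.
So P(the prize voucher in locker 4 | the attendant opened locker 2, locker 6, and locker 7) = (1/140) / (1/20) = 1/7.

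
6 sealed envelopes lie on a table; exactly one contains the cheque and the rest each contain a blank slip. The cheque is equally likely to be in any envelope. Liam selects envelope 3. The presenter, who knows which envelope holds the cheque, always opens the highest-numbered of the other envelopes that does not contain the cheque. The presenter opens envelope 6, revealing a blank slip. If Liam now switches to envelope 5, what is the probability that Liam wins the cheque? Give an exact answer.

Apply Bayes' rule, conditioning on where the cheque actually is.
If it is in any of envelopes 1, 2, 3, 4, and 5 (prior 1/6 each): envelope 6 is the highest-numbered option available, probability 1; weight (1/6)·1 = 1/6 each.
If it is in envelope 6 (prior 1/6): the presenter opened envelope 6, so this case is ruled out; weight (1/6)·0 = 0.
The weights sum to 5/6.
So P(the cheque in envelope 5 | the presenter opened envelope 6) = (1/6) / (5/6) = 1/5.

1/5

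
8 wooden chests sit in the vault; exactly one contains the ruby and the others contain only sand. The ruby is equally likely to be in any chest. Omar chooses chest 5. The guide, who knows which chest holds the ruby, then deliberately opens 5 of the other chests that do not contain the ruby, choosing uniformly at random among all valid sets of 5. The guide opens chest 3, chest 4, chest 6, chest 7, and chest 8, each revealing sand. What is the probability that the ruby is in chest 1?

7/16

Consider each possible location of the ruby in turn.
If it is in either of chests 1 and 2 (prior 1/8 each): the guide has 6 equally likely choices, so probability 1/6; weight (1/8)·(1/6) = 1/48 each.
If it is in any of chests 3, 4, 6, 7, and 8 (prior 1/8 each): that chest was opened and seen not to hold the prize — ruled out; weight (1/8)·0 = 0 each.
If it is in chest 5 (prior 1/8): the guide has 21 equally likely choices, so probability 1/21; weight (1/8)·(1/21) = 1/168.
The weights sum to 1/21.
So P(the ruby in chest 1 | the guide opened chest 3, chest 4, chest 6, chest 7, and chest 8) = (1/48) / (1/21) = 7/16.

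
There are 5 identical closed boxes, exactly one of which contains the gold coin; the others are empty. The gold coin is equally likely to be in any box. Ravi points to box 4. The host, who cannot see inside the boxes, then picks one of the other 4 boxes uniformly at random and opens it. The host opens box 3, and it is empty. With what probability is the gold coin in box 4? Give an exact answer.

1/4

Because the host chose which box to open without knowing where the gold coin is, the choice is independent of the prize location. Learning that box 3 does not hold the gold coin simply rules out that one location and leaves the remaining 4 boxes still equally likely by symmetry.
So P(the gold coin in box 4) = 1/4.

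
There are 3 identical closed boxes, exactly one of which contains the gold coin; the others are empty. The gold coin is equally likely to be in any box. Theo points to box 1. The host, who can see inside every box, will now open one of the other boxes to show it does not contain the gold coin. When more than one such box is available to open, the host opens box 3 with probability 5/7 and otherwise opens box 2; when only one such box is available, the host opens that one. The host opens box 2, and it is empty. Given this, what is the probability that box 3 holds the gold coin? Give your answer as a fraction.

7/9

Apply Bayes' rule, conditioning on where the gold coin actually is.
If it is in box 1 (prior 1/3): box 3 is available but not opened, probability 2/7; weight (1/3)·(2/7) = 2/21.
If it is in box 2 (prior 1/3): the host opened box 2, so this case is ruled out; weight (1/3)·0 = 0.
If it is in box 3 (prior 1/3): only box 2 is available, probability 1; weight (1/3)·1 = 1/3.
The weights sum to 3/7.
So P(the gold coin in box 3 | the host opened box 2) = (1/3) / (3/7) = 7/9.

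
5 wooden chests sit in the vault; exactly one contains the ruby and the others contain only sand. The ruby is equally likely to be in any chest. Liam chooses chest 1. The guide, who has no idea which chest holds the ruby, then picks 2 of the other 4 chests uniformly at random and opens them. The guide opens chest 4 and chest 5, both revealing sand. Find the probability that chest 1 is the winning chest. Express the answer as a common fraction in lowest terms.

1/3

Because the guide chose which chests to open without knowing where the ruby is, the choice is independent of the prize location. Learning that none of the 2 opened chests holds the ruby simply rules out those 2 locations and leaves the remaining 3 chests still equally likely by symmetry.
So P(the ruby in chest 1) = 1/3.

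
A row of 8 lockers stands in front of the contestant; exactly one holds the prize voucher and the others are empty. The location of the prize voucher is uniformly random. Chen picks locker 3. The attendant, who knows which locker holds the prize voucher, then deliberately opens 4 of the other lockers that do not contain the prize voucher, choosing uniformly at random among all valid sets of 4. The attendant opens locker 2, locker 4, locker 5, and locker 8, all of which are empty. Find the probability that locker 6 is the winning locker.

7/24

Apply Bayes' rule, conditioning on where the prize voucher actually is.
If it is in any of lockers 1, 6, and 7 (prior 1/8 each): the attendant has 15 equally likely choices, so probability 1/15; weight (1/8)·(1/15) = 1/120 each.
If it is in any of lockers 2, 4, 5, and 8 (prior 1/8 each): that locker was opened and seen not to hold the prize — ruled out; weight (1/8)·0 = 0 each.
If it is in locker 3 (prior 1/8): the attendant has 35 equally likely choices, so probability 1/35; weight (1/8)·(1/35) = 1/280.
The weights sum to 1/35.
So P(the prize voucher in locker 6 | the attendant opened locker 2, locker 4, locker 5, and locker 8) = (1/120) / (1/35) = 7/24.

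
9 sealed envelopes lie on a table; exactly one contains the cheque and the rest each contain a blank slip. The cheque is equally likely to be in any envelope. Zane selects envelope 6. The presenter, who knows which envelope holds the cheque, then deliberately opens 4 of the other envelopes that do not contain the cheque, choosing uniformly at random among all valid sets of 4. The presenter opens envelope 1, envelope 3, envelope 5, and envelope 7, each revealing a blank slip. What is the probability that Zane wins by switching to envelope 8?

Apply Bayes' rule, conditioning on where the cheque actually is.
If it is in any of envelopes 1, 3, 5, and 7 (prior 1/9 each): that envelope was opened and seen not to hold the prize — ruled out; weight (1/9)·0 = 0 each.
If it is in any of envelopes 2, 4, 8, and 9 (prior 1/9 each): the presenter has 35 equally likely choices, so probability 1/35; weight (1/9)·(1/35) = 1/315 each.
If it is in envelope 6 (prior 1/9): the presenter has 70 equally likely choices, so probability 1/70; weight (1/9)·(1/70) = 1/630.
The weights sum to 1/70.
So P(the cheque in envelope 8 | the presenter opened envelope 1, envelope 3, envelope 5, and envelope 7) = (1/315) / (1/70) = 2/9.

2/9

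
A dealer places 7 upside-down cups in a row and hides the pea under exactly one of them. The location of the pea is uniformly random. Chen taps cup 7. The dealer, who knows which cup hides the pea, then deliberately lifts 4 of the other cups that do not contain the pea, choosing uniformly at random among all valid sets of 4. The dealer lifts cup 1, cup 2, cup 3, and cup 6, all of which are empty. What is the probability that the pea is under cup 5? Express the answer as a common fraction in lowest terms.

3/7

Condition on the true location of the pea.
If it is under any of cups 1, 2, 3, and 6 (prior 1/7 each): that cup was opened and seen not to hold the prize — ruled out; weight (1/7)·0 = 0 each.
If it is under either of cups 4 and 5 (prior 1/7 each): the dealer has 5 equally likely choices, so probability 1/5; weight (1/7)·(1/5) = 1/35 each.
If it is under cup 7 (prior 1/7): the dealer has 15 equally likely choices, so probability 1/15; weight (1/7)·(1/15) = 1/105.
The weights sum to 1/15.
So P(the pea under cup 5 | the dealer opened cup 1, cup 2, cup 3, and cup 6) = (1/35) / (1/15) = 3/7.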